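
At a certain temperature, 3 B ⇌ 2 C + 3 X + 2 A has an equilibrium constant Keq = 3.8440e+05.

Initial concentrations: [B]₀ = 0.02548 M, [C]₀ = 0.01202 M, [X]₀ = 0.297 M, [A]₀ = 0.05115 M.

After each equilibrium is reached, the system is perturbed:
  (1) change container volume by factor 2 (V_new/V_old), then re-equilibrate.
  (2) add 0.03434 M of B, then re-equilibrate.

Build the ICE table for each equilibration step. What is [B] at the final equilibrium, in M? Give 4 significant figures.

[B]_eq = 4.4483e-05 M

Q₀ = 5.9865e-04 vs Keq = 3.8440e+05 ⇒ Q<K, forward
Step 1:
                  B         C         X         A
  Initial   0.02548   0.01202     0.297   0.05115
  Change   -0.02541   0.01694   0.02541   0.01694
  Equil   6.9728e-05   0.02896    0.3224   0.06809
  solve Keq expr → x = 0.00847; check Q = 3.8440e+05
Then change container volume by factor 2 (V_new/V_old).
Step 2:
                  B         C         X         A
  Initial 3.4864e-05   0.01448    0.1612   0.03405
  Change  -2.1014e-05 1.4009e-05 2.1014e-05 1.4009e-05
  Equil   1.3850e-05   0.01449    0.1612   0.03406
  solve Keq expr → x = 7.0045e-06; check Q = 3.8440e+05
Then add 0.03434 M of B.
Step 3:
                  B         C         X         A
  Initial   0.03435   0.01449    0.1612   0.03406
  Change   -0.03431   0.02287   0.03431   0.02287
  Equil   4.4483e-05   0.03737    0.1955   0.05693
  solve Keq expr → x = 0.01144; check Q = 3.8440e+05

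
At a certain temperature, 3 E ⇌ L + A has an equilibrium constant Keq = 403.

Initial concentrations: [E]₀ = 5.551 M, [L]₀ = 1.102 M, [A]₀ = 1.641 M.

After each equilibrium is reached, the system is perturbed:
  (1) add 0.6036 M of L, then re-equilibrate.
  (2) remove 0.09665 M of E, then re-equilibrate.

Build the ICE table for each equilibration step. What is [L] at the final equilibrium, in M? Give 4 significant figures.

Q₀ = 0.01057 vs Keq = 403 ⇒ Q<K, forward
Step 1:
                    E           L           A
  Initial       5.551       1.102       1.641
  Change       -5.262       1.754       1.754
  Equil        0.2887       2.856       3.395
  solve Keq expr → x = 1.754; check Q = 403
Then add 0.6036 M of L.
Step 2:
                    E           L           A
  Initial      0.2887        3.46       3.395
  Change      0.01868   -0.006226   -0.006226
  Equil        0.3074       3.453       3.389
  solve Keq expr → x = -0.006226; check Q = 403
Then remove 0.09665 M of E.
Step 3:
                    E           L           A
  Initial      0.2107       3.453       3.389
  Change      0.09476    -0.03159    -0.03159
  Equil        0.3055       3.422       3.357
  solve Keq expr → x = -0.03159; check Q = 403

[L]_eq = 3.422 M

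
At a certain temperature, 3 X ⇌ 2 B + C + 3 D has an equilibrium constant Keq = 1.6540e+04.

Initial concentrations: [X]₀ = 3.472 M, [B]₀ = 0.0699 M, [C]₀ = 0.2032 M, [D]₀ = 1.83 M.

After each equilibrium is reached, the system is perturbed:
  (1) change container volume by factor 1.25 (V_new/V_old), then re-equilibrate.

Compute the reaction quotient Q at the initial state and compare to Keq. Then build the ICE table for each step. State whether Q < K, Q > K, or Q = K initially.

Q₀ = 1.4538e-04 vs Keq = 1.6540e+04 ⇒ Q<K, forward
Step 1:
                  X         B         C         D
  init        3.472    0.0699    0.2032      1.83
  Δ          -3.123     2.082     1.041     3.123
  eq         0.3486     2.152     1.244     4.953
  solve Keq expr → x = 1.041; check Q = 1.6540e+04
Then change container volume by factor 1.25 (V_new/V_old).
Step 2:
                  X         B         C         D
  init       0.2789     1.722    0.9955     3.963
  Δ        -0.04893   0.03262   0.01631   0.04893
  eq         0.2299     1.754     1.012     4.012
  solve Keq expr → x = 0.01631; check Q = 1.6540e+04

Q₀ = 1.4538e-04; Q < K (proceeds forward)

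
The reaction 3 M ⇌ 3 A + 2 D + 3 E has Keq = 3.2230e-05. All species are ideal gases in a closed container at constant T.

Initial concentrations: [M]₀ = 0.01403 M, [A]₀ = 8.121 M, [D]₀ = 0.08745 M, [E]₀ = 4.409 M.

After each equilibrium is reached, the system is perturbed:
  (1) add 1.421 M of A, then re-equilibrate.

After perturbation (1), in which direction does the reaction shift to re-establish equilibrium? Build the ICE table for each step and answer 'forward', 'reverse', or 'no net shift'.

Direction: reverse

Q₀ = 1.2711e+08 vs Keq = 3.2230e-05 ⇒ Q>K, reverse
Step 1:
                  M         A         D         E
  I         0.01403     8.121   0.08745     4.409
  C          0.1312   -0.1312  -0.08745   -0.1312
  E          0.1452      7.99 1.5720e-06     4.278
  solve Keq expr → x = -0.04372; check Q = 3.2230e-05
Then add 1.421 M of A.
Step 2:
                  M         A         D         E
  I          0.1452     9.411 1.5720e-06     4.278
  C       5.1336e-07 -5.1336e-07 -3.4224e-07 -5.1336e-07
  E          0.1452     9.411 1.2298e-06     4.278
  solve Keq expr → x = -1.7112e-07; check Q = 3.2230e-05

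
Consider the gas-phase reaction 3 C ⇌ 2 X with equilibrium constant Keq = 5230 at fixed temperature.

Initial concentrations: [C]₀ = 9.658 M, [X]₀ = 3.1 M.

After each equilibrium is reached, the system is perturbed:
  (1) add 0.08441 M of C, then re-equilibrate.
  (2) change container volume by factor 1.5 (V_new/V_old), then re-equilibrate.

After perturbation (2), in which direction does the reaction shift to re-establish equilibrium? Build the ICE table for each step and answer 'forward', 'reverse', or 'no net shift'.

Q₀ = 0.01067 vs Keq = 5230 ⇒ Q<K, forward
Step 1:
                    C           X
  init          9.658         3.1
  Δ            -9.402       6.268
  eq            0.256       9.368
  solve Keq expr → x = 3.134; check Q = 5230
Then add 0.08441 M of C.
Step 2:
                    C           X
  init         0.3404       9.368
  Δ           -0.0834      0.0556
  eq            0.257       9.424
  solve Keq expr → x = 0.0278; check Q = 5230
Then change container volume by factor 1.5 (V_new/V_old).
Step 3:
                    C           X
  init         0.1714       6.282
  Δ           0.02446     -0.0163
  eq           0.1958       6.266
  solve Keq expr → x = -0.008152; check Q = 5230

Direction: reverse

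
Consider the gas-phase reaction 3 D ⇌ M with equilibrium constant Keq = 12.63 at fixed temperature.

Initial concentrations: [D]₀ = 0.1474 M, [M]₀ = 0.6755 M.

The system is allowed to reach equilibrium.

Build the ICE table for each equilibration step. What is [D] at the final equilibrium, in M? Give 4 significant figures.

Q₀ = 210.9 vs Keq = 12.63 ⇒ Q>K, reverse
Step 1:
                    D           M
  init         0.1474      0.6755
  Δ            0.2155    -0.07184
  eq           0.3629      0.6037
  solve Keq expr → x = -0.07184; check Q = 12.63

[D]_eq = 0.3629 M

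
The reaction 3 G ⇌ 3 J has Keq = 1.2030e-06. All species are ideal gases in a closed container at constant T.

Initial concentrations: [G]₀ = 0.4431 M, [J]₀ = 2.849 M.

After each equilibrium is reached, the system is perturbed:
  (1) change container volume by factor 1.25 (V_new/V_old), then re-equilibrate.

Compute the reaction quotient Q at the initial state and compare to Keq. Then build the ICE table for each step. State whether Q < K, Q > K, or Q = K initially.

Q₀ = 265.8; Q > K (proceeds reverse)

Q₀ = 265.8 vs Keq = 1.2030e-06 ⇒ Q>K, reverse
Step 1:
                    G           J
  Initial      0.4431       2.849
  Change        2.814      -2.814
  Equil         3.257     0.03464
  solve Keq expr → x = -0.9381; check Q = 1.2030e-06
Then change container volume by factor 1.25 (V_new/V_old).
Step 2:
                    G           J
  Initial       2.606     0.02772
  Change            0           0
  Equil         2.606     0.02772
  solve Keq expr → x = 0; check Q = 1.2030e-06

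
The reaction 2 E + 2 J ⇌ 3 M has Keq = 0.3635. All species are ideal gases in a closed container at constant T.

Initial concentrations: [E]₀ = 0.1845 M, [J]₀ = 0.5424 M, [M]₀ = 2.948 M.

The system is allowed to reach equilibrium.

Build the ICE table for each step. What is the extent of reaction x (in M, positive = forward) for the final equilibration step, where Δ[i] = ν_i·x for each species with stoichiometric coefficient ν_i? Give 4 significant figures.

x = -0.5739 M

Q₀ = 2558 vs Keq = 0.3635 ⇒ Q>K, reverse
Step 1:
                  E         J         M
  Initial    0.1845    0.5424     2.948
  Change      1.148     1.148    -1.722
  Equil       1.332      1.69     1.226
  solve Keq expr → x = -0.5739; check Q = 0.3635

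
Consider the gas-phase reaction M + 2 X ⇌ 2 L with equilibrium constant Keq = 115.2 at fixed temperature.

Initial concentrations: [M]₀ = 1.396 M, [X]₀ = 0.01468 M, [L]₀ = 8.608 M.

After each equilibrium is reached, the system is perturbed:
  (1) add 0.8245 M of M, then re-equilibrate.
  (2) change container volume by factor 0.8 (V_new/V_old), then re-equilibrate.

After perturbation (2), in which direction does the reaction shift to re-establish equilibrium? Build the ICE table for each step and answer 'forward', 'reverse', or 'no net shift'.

Q₀ = 2.4630e+05 vs Keq = 115.2 ⇒ Q>K, reverse
Step 1:
                   M          X          L
  I            1.396    0.01468      8.608
  C           0.2819     0.5639    -0.5639
  E            1.678     0.5786      8.044
  solve Keq expr → x = -0.2819; check Q = 115.2
Then add 0.8245 M of M.
Step 2:
                   M          X          L
  I            2.502     0.5786      8.044
  C         -0.04732   -0.09464    0.09464
  E            2.455     0.4839      8.139
  solve Keq expr → x = 0.04732; check Q = 115.2
Then change container volume by factor 0.8 (V_new/V_old).
Step 3:
                   M          X          L
  I            3.069     0.6049      10.17
  C         -0.02909   -0.05817    0.05817
  E             3.04     0.5468      10.23
  solve Keq expr → x = 0.02909; check Q = 115.2

Direction: forward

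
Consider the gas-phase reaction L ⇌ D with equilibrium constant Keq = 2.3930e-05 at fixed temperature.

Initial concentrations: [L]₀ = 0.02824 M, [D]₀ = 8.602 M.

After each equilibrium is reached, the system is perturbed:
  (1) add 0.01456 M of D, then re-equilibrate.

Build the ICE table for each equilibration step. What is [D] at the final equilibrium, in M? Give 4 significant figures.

Q₀ = 304.6 vs Keq = 2.3930e-05 ⇒ Q>K, reverse
Step 1:
                   L          D
  Initial    0.02824      8.602
  Change       8.602     -8.602
  Equil         8.63 2.0652e-04
  solve Keq expr → x = -8.602; check Q = 2.3930e-05
Then add 0.01456 M of D.
Step 2:
                   L          D
  Initial       8.63    0.01477
  Change     0.01456   -0.01456
  Equil        8.645 2.0687e-04
  solve Keq expr → x = -0.01456; check Q = 2.3930e-05

[D]_eq = 2.0687e-04 M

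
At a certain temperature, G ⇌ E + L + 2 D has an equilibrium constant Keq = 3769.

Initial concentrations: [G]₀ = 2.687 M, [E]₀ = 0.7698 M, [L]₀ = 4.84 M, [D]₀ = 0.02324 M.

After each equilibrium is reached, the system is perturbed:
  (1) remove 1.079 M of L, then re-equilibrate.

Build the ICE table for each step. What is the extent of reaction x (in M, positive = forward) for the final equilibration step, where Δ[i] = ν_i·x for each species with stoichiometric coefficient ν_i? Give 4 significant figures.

Q₀ = 7.4891e-04 vs Keq = 3769 ⇒ Q<K, forward
Step 1:
                  G         E         L         D
  init        2.687    0.7698      4.84   0.02324
  Δ          -2.522     2.522     2.522     5.044
  eq         0.1651     3.292     7.362     5.067
  solve Keq expr → x = 2.522; check Q = 3769
Then remove 1.079 M of L.
Step 2:
                  G         E         L         D
  init       0.1651     3.292     6.283     5.067
  Δ        -0.02054   0.02054   0.02054   0.04108
  eq         0.1445     3.312     6.303     5.108
  solve Keq expr → x = 0.02054; check Q = 3769

x = 0.02054 M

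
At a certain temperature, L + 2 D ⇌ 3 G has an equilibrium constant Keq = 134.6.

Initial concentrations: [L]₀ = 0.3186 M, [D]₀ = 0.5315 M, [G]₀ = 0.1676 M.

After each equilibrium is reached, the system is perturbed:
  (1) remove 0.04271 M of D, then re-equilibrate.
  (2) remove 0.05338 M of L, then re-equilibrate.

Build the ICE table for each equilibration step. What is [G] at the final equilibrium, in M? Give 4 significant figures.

[G]_eq = 0.6721 M

Q₀ = 0.05231 vs Keq = 134.6 ⇒ Q<K, forward
Step 1:
                  L         D         G
  Initial    0.3186    0.5315    0.1676
  Change    -0.1898   -0.3796    0.5694
  Equil      0.1288    0.1519     0.737
  solve Keq expr → x = 0.1898; check Q = 134.6
Then remove 0.04271 M of D.
Step 2:
                  L         D         G
  Initial    0.1288    0.1092     0.737
  Change    0.01247   0.02494  -0.03741
  Equil      0.1413    0.1342    0.6995
  solve Keq expr → x = -0.01247; check Q = 134.6
Then remove 0.05338 M of L.
Step 3:
                  L         D         G
  Initial   0.08791    0.1342    0.6995
  Change   0.009143   0.01829  -0.02743
  Equil     0.09705    0.1525    0.6721
  solve Keq expr → x = -0.009143; check Q = 134.6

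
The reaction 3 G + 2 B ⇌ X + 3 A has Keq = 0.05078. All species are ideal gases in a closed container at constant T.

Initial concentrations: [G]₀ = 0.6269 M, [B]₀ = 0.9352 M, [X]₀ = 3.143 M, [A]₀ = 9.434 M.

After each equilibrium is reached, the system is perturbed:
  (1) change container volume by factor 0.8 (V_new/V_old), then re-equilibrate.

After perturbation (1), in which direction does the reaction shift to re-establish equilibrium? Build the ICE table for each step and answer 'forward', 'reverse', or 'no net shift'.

Q₀ = 1.2247e+04 vs Keq = 0.05078 ⇒ Q>K, reverse
Step 1:
                   G          B          X          A
  init        0.6269     0.9352      3.143      9.434
  Δ            4.858      3.239     -1.619     -4.858
  eq           5.485      4.174      1.524      4.576
  solve Keq expr → x = -1.619; check Q = 0.05078
Then change container volume by factor 0.8 (V_new/V_old).
Step 2:
                   G          B          X          A
  init         6.856      5.217      1.905       5.72
  Δ          -0.1604     -0.107    0.05348     0.1604
  eq           6.696       5.11      1.958       5.88
  solve Keq expr → x = 0.05348; check Q = 0.05078

Direction: forward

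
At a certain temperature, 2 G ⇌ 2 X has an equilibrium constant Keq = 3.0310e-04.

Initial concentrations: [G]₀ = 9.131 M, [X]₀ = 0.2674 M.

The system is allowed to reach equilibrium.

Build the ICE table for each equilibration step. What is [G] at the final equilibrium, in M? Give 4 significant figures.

Q₀ = 8.5760e-04 vs Keq = 3.0310e-04 ⇒ Q>K, reverse
Step 1:
                   G          X
  Initial      9.131     0.2674
  Change      0.1066    -0.1066
  Equil        9.238     0.1608
  solve Keq expr → x = -0.05329; check Q = 3.0310e-04

[G]_eq = 9.238 M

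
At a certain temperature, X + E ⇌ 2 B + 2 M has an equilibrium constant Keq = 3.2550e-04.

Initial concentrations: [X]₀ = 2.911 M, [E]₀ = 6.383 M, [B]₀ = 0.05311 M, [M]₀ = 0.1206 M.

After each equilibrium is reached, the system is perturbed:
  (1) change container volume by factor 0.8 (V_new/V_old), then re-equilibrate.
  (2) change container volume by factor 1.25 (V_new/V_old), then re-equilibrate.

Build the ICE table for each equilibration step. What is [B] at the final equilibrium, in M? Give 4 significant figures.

Q₀ = 2.2079e-06 vs Keq = 3.2550e-04 ⇒ Q<K, forward
Step 1:
                   X          E          B          M
  Initial      2.911      6.383    0.05311     0.1206
  Change    -0.09536   -0.09536     0.1907     0.1907
  Equil        2.816      6.288     0.2438     0.3113
  solve Keq expr → x = 0.09536; check Q = 3.2550e-04
Then change container volume by factor 0.8 (V_new/V_old).
Step 2:
                   X          E          B          M
  Initial       3.52       7.86     0.3048     0.3892
  Change     0.01775    0.01775    -0.0355    -0.0355
  Equil        3.537      7.877     0.2693     0.3537
  solve Keq expr → x = -0.01775; check Q = 3.2550e-04
Then change container volume by factor 1.25 (V_new/V_old).
Step 3:
                   X          E          B          M
  Initial       2.83      6.302     0.2154     0.2829
  Change     -0.0142    -0.0142     0.0284     0.0284
  Equil        2.816      6.288     0.2438     0.3113
  solve Keq expr → x = 0.0142; check Q = 3.2550e-04

[B]_eq = 0.2438 M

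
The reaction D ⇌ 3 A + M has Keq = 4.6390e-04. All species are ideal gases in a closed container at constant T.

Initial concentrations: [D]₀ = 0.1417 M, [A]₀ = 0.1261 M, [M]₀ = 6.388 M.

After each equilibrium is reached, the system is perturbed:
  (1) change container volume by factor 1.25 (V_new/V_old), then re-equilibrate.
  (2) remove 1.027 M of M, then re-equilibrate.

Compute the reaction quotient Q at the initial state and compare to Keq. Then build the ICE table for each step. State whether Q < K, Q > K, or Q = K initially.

Q₀ = 0.09039; Q > K (proceeds reverse)

Q₀ = 0.09039 vs Keq = 4.6390e-04 ⇒ Q>K, reverse
Step 1:
                    D           A           M
  I            0.1417      0.1261       6.388
  C           0.03423     -0.1027    -0.03423
  E            0.1759     0.02342       6.354
  solve Keq expr → x = -0.03423; check Q = 4.6390e-04
Then change container volume by factor 1.25 (V_new/V_old).
Step 2:
                    D           A           M
  I            0.1407     0.01874       5.083
  C         -0.001532    0.004596    0.001532
  E            0.1392     0.02333       5.085
  solve Keq expr → x = 0.001532; check Q = 4.6390e-04
Then remove 1.027 M of M.
Step 3:
                    D           A           M
  I            0.1392     0.02333       4.058
  C       -5.9510e-04    0.001785  5.9510e-04
  E            0.1386     0.02512       4.058
  solve Keq expr → x = 5.9510e-04; check Q = 4.6390e-04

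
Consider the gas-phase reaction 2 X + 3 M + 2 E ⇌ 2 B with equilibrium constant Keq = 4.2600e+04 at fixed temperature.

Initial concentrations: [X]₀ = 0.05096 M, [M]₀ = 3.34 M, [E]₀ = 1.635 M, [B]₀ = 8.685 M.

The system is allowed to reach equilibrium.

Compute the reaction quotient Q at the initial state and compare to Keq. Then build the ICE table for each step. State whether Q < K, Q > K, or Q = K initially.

Q₀ = 291.6; Q < K (proceeds forward)

Q₀ = 291.6 vs Keq = 4.2600e+04 ⇒ Q<K, forward
Step 1:
                   X          M          E          B
  init       0.05096       3.34      1.635      8.685
  Δ         -0.04646   -0.06969   -0.04646    0.04646
  eq        0.004503       3.27      1.589      8.731
  solve Keq expr → x = 0.02323; check Q = 4.2600e+04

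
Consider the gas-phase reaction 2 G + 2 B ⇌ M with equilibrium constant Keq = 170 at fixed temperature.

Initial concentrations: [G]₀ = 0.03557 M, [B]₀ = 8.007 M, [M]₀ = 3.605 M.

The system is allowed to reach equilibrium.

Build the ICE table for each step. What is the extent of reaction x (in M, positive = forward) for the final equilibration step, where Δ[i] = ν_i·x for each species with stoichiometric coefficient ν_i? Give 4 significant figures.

x = 0.008661 M

Q₀ = 44.44 vs Keq = 170 ⇒ Q<K, forward
Step 1:
                   G          B          M
  init       0.03557      8.007      3.605
  Δ         -0.01732   -0.01732   0.008661
  eq         0.01825       7.99      3.614
  solve Keq expr → x = 0.008661; check Q = 170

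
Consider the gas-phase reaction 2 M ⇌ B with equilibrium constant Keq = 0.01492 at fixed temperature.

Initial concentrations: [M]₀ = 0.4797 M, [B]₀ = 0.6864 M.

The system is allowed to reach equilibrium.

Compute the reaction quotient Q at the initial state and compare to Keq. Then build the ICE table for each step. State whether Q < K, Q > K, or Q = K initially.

Q₀ = 2.983 vs Keq = 0.01492 ⇒ Q>K, reverse
Step 1:
                  M         B
  I          0.4797    0.6864
  C            1.28   -0.6402
  E            1.76   0.04622
  solve Keq expr → x = -0.6402; check Q = 0.01492

Q₀ = 2.983; Q > K (proceeds reverse)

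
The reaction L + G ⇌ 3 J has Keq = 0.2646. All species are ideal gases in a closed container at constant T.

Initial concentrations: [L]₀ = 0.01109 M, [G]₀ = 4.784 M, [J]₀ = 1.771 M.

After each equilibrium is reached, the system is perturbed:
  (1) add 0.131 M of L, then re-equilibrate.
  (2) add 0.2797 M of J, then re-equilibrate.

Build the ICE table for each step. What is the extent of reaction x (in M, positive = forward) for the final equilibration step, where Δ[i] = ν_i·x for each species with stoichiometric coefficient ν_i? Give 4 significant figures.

x = -0.07658 M

Q₀ = 104.7 vs Keq = 0.2646 ⇒ Q>K, reverse
Step 1:
                   L          G          J
  Initial    0.01109      4.784      1.771
  Change      0.3322     0.3322    -0.9965
  Equil       0.3432      5.116     0.7745
  solve Keq expr → x = -0.3322; check Q = 0.2646
Then add 0.131 M of L.
Step 2:
                   L          G          J
  Initial     0.4742      5.116     0.7745
  Change      -0.024     -0.024      0.072
  Equil       0.4502      5.092     0.8465
  solve Keq expr → x = 0.024; check Q = 0.2646
Then add 0.2797 M of J.
Step 3:
                   L          G          J
  Initial     0.4502      5.092      1.126
  Change     0.07658    0.07658    -0.2297
  Equil       0.5268      5.169     0.8965
  solve Keq expr → x = -0.07658; check Q = 0.2646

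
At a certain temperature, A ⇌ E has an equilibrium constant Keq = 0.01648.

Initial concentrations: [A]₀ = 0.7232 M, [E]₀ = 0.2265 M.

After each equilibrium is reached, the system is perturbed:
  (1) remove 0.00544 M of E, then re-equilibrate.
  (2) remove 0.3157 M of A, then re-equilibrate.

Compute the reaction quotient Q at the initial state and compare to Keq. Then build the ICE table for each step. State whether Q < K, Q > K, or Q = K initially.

Q₀ = 0.3132 vs Keq = 0.01648 ⇒ Q>K, reverse
Step 1:
                    A           E
  I            0.7232      0.2265
  C            0.2111     -0.2111
  E            0.9343      0.0154
  solve Keq expr → x = -0.2111; check Q = 0.01648
Then remove 0.00544 M of E.
Step 2:
                    A           E
  I            0.9343    0.009957
  C         -0.005352    0.005352
  E             0.929     0.01531
  solve Keq expr → x = 0.005352; check Q = 0.01648
Then remove 0.3157 M of A.
Step 3:
                    A           E
  I            0.6133     0.01531
  C          0.005118   -0.005118
  E            0.6184     0.01019
  solve Keq expr → x = -0.005118; check Q = 0.01648

Q₀ = 0.3132; Q > K (proceeds reverse)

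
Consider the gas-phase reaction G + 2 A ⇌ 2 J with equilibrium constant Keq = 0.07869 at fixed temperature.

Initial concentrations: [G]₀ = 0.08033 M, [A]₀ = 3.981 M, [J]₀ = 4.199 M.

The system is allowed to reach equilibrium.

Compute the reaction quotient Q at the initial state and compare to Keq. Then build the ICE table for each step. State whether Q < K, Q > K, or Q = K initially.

Q₀ = 13.85 vs Keq = 0.07869 ⇒ Q>K, reverse
Step 1:
                    G           A           J
  init        0.08033       3.981       4.199
  Δ             1.134       2.268      -2.268
  eq            1.214       6.249       1.931
  solve Keq expr → x = -1.134; check Q = 0.07869

Q₀ = 13.85; Q > K (proceeds reverse)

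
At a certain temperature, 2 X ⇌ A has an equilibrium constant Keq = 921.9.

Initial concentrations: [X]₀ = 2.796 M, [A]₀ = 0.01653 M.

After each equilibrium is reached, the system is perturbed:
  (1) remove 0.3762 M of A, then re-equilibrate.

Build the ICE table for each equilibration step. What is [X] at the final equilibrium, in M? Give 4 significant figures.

Q₀ = 0.002114 vs Keq = 921.9 ⇒ Q<K, forward
Step 1:
                   X          A
  I            2.796    0.01653
  C           -2.757      1.379
  E           0.0389      1.395
  solve Keq expr → x = 1.379; check Q = 921.9
Then remove 0.3762 M of A.
Step 2:
                   X          A
  I           0.0389      1.019
  C        -0.005611   0.002805
  E          0.03329      1.022
  solve Keq expr → x = 0.002805; check Q = 921.9

[X]_eq = 0.03329 M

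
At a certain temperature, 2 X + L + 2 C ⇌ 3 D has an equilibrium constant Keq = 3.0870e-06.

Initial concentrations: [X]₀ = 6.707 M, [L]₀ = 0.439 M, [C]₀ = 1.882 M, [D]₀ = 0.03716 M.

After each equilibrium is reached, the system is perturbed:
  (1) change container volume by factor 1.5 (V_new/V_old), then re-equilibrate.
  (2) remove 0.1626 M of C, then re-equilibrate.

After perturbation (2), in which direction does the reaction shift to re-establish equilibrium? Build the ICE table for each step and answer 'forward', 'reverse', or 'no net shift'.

Q₀ = 7.3361e-07 vs Keq = 3.0870e-06 ⇒ Q<K, forward
Step 1:
                    X           L           C           D
  I             6.707       0.439       1.882     0.03716
  C          -0.01473   -0.007366    -0.01473      0.0221
  E             6.692      0.4316       1.867     0.05926
  solve Keq expr → x = 0.007366; check Q = 3.0870e-06
Then change container volume by factor 1.5 (V_new/V_old).
Step 2:
                    X           L           C           D
  I             4.462      0.2878       1.245      0.0395
  C          0.006083    0.003042    0.006083   -0.009125
  E             4.468      0.2908       1.251     0.03038
  solve Keq expr → x = -0.003042; check Q = 3.0870e-06
Then remove 0.1626 M of C.
Step 3:
                    X           L           C           D
  I             4.468      0.2908       1.088     0.03038
  C          0.001752  8.7613e-04    0.001752   -0.002628
  E             4.469      0.2917        1.09     0.02775
  solve Keq expr → x = -8.7613e-04; check Q = 3.0870e-06

Direction: reverse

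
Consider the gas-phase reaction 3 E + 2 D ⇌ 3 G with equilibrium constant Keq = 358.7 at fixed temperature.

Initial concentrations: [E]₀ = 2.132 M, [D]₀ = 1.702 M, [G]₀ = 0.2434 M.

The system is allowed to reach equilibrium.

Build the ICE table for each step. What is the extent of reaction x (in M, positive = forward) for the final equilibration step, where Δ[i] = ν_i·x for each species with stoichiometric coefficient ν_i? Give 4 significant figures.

Q₀ = 5.1367e-04 vs Keq = 358.7 ⇒ Q<K, forward
Step 1:
                   E          D          G
  I            2.132      1.702     0.2434
  C           -1.722     -1.148      1.722
  E           0.4101      0.554      1.965
  solve Keq expr → x = 0.574; check Q = 358.7

x = 0.574 M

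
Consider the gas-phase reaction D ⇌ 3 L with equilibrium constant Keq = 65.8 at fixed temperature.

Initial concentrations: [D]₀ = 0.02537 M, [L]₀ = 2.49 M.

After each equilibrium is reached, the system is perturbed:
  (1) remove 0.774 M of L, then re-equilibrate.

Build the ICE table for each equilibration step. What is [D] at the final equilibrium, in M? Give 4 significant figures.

[D]_eq = 0.06271 M

Q₀ = 608.5 vs Keq = 65.8 ⇒ Q>K, reverse
Step 1:
                   D          L
  init       0.02537       2.49
  Δ           0.1209    -0.3628
  eq          0.1463      2.127
  solve Keq expr → x = -0.1209; check Q = 65.8
Then remove 0.774 M of L.
Step 2:
                   D          L
  init        0.1463      1.353
  Δ         -0.08358     0.2507
  eq         0.06271      1.604
  solve Keq expr → x = 0.08358; check Q = 65.8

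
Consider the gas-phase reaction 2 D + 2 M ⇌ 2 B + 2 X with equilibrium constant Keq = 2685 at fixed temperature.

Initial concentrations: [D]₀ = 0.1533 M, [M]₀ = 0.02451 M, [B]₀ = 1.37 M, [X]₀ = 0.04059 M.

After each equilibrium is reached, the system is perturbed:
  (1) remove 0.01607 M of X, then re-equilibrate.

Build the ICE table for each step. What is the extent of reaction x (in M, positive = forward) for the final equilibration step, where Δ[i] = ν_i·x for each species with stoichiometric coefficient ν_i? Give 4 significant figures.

Q₀ = 219 vs Keq = 2685 ⇒ Q<K, forward
Step 1:
                   D          M          B          X
  init        0.1533    0.02451       1.37    0.04059
  Δ         -0.01403   -0.01403    0.01403    0.01403
  eq          0.1393    0.01048      1.384    0.05462
  solve Keq expr → x = 0.007017; check Q = 2685
Then remove 0.01607 M of X.
Step 2:
                   D          M          B          X
  init        0.1393    0.01048      1.384    0.03855
  Δ        -0.002456  -0.002456   0.002456   0.002456
  eq          0.1368   0.008021      1.386    0.04101
  solve Keq expr → x = 0.001228; check Q = 2685

x = 0.001228 M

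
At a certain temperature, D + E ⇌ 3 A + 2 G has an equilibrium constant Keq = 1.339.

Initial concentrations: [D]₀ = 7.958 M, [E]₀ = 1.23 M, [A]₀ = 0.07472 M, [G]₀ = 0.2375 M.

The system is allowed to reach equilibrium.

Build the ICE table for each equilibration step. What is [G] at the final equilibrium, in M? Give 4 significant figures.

[G]_eq = 1.276 M

Q₀ = 2.4040e-06 vs Keq = 1.339 ⇒ Q<K, forward
Step 1:
                  D         E         A         G
  Initial     7.958      1.23   0.07472    0.2375
  Change    -0.5192   -0.5192     1.558     1.038
  Equil       7.439    0.7108     1.632     1.276
  solve Keq expr → x = 0.5192; check Q = 1.339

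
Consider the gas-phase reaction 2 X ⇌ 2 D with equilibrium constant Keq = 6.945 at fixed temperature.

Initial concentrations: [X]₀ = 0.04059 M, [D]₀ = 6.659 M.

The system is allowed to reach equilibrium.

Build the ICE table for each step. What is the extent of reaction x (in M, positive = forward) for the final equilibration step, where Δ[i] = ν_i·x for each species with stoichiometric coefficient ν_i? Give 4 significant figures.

Q₀ = 2.6914e+04 vs Keq = 6.945 ⇒ Q>K, reverse
Step 1:
                  X         D
  init      0.04059     6.659
  Δ           1.802    -1.802
  eq          1.843     4.857
  solve Keq expr → x = -0.9012; check Q = 6.945

x = -0.9012 M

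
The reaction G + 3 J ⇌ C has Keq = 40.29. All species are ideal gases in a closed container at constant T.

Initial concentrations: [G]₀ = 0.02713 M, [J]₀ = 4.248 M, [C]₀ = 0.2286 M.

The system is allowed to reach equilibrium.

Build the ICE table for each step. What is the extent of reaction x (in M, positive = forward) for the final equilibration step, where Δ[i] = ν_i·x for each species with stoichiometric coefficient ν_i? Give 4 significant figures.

Q₀ = 0.1099 vs Keq = 40.29 ⇒ Q<K, forward
Step 1:
                    G           J           C
  I           0.02713       4.248      0.2286
  C          -0.02704    -0.08113     0.02704
  E        8.7701e-05       4.167      0.2556
  solve Keq expr → x = 0.02704; check Q = 40.29

x = 0.02704 M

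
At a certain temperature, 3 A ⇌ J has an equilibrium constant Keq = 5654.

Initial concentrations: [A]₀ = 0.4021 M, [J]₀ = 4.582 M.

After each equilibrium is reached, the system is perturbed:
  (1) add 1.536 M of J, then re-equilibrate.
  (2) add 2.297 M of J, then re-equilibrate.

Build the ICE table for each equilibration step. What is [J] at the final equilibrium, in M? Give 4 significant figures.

Q₀ = 70.48 vs Keq = 5654 ⇒ Q<K, forward
Step 1:
                  A         J
  init       0.4021     4.582
  Δ         -0.3082    0.1027
  eq        0.09392     4.685
  solve Keq expr → x = 0.1027; check Q = 5654
Then add 1.536 M of J.
Step 2:
                  A         J
  init      0.09392     6.221
  Δ        0.009294 -0.003098
  eq         0.1032     6.218
  solve Keq expr → x = -0.003098; check Q = 5654
Then add 2.297 M of J.
Step 3:
                  A         J
  init       0.1032     8.515
  Δ         0.01139 -0.003796
  eq         0.1146     8.511
  solve Keq expr → x = -0.003796; check Q = 5654

[J]_eq = 8.511 M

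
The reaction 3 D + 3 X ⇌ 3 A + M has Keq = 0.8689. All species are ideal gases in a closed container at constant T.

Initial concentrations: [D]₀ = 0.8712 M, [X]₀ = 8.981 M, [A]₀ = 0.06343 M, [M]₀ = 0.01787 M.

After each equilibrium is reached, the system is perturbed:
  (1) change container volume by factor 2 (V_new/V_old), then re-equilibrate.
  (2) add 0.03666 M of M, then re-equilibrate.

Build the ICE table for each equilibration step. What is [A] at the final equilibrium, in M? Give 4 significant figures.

Q₀ = 9.5210e-09 vs Keq = 0.8689 ⇒ Q<K, forward
Step 1:
                    D           X           A           M
  I            0.8712       8.981     0.06343     0.01787
  C           -0.7986     -0.7986      0.7986      0.2662
  E           0.07258       8.182      0.8621      0.2841
  solve Keq expr → x = 0.2662; check Q = 0.8689
Then change container volume by factor 2 (V_new/V_old).
Step 2:
                    D           X           A           M
  I           0.03629       4.091       0.431       0.142
  C            0.0179      0.0179     -0.0179   -0.005967
  E           0.05419       4.109      0.4131      0.1361
  solve Keq expr → x = -0.005967; check Q = 0.8689
Then add 0.03666 M of M.
Step 3:
                    D           X           A           M
  I           0.05419       4.109      0.4131      0.1727
  C          0.003758    0.003758   -0.003758   -0.001253
  E           0.05795       4.113      0.4094      0.1715
  solve Keq expr → x = -0.001253; check Q = 0.8689

[A]_eq = 0.4094 M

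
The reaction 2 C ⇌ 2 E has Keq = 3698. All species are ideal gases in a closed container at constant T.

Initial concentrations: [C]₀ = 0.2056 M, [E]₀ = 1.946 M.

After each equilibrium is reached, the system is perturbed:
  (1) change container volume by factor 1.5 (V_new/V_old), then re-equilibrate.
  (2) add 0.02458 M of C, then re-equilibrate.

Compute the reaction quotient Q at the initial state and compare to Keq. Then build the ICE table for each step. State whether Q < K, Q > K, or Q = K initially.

Q₀ = 89.59; Q < K (proceeds forward)

Q₀ = 89.59 vs Keq = 3698 ⇒ Q<K, forward
Step 1:
                  C         E
  I          0.2056     1.946
  C         -0.1708    0.1708
  E         0.03481     2.117
  solve Keq expr → x = 0.0854; check Q = 3698
Then change container volume by factor 1.5 (V_new/V_old).
Step 2:
                  C         E
  I         0.02321     1.411
  C               0         0
  E         0.02321     1.411
  solve Keq expr → x = 0; check Q = 3698
Then add 0.02458 M of C.
Step 3:
                  C         E
  I         0.04779     1.411
  C        -0.02418   0.02418
  E          0.0236     1.435
  solve Keq expr → x = 0.01209; check Q = 3698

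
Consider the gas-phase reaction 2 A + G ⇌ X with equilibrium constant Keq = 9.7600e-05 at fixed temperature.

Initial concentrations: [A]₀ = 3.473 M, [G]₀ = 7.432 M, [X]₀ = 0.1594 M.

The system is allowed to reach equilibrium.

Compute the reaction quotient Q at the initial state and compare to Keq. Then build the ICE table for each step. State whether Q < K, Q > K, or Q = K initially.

Q₀ = 0.001778 vs Keq = 9.7600e-05 ⇒ Q>K, reverse
Step 1:
                  A         G         X
  I           3.473     7.432    0.1594
  C          0.2978    0.1489   -0.1489
  E           3.771     7.581   0.01052
  solve Keq expr → x = -0.1489; check Q = 9.7600e-05

Q₀ = 0.001778; Q > K (proceeds reverse)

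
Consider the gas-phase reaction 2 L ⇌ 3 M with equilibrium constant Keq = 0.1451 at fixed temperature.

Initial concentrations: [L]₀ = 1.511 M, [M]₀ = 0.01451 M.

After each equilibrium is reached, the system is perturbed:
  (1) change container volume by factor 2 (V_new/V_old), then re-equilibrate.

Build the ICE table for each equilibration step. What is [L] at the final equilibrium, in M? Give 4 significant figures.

Q₀ = 1.3381e-06 vs Keq = 0.1451 ⇒ Q<K, forward
Step 1:
                    L           M
  I             1.511     0.01451
  C           -0.3723      0.5585
  E             1.139       0.573
  solve Keq expr → x = 0.1862; check Q = 0.1451
Then change container volume by factor 2 (V_new/V_old).
Step 2:
                    L           M
  I            0.5693      0.2865
  C          -0.03863     0.05795
  E            0.5307      0.3444
  solve Keq expr → x = 0.01932; check Q = 0.1451

[L]_eq = 0.5307 M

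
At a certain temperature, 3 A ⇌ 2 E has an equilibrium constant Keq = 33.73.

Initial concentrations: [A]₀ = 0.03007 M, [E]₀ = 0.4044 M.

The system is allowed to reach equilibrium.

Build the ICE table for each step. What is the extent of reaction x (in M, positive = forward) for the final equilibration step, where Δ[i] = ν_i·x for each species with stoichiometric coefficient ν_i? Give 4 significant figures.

x = -0.0389 M

Q₀ = 6015 vs Keq = 33.73 ⇒ Q>K, reverse
Step 1:
                   A          E
  init       0.03007     0.4044
  Δ           0.1167   -0.07781
  eq          0.1468     0.3266
  solve Keq expr → x = -0.0389; check Q = 33.73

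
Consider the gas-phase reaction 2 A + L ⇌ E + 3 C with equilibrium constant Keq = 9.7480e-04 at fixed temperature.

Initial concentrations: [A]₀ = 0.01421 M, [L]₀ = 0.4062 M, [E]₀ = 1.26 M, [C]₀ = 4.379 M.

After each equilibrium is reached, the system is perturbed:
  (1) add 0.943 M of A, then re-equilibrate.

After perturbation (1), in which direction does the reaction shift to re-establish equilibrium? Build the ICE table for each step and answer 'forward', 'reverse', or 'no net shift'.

Q₀ = 1.2899e+06 vs Keq = 9.7480e-04 ⇒ Q>K, reverse
Step 1:
                   A          L          E          C
  init       0.01421     0.4062       1.26      4.379
  Δ             2.46       1.23      -1.23      -3.69
  eq           2.474      1.636     0.0299     0.6887
  solve Keq expr → x = -1.23; check Q = 9.7480e-04
Then add 0.943 M of A.
Step 2:
                   A          L          E          C
  init         3.417      1.636     0.0299     0.6887
  Δ         -0.03124   -0.01562    0.01562    0.04686
  eq           3.386      1.621    0.04552     0.7356
  solve Keq expr → x = 0.01562; check Q = 9.7480e-04

Direction: forward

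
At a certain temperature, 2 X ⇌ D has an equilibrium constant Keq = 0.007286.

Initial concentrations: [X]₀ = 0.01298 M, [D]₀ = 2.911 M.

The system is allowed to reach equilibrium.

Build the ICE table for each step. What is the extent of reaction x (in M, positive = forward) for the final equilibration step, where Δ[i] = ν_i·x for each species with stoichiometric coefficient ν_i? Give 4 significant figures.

x = -2.698 M

Q₀ = 1.7278e+04 vs Keq = 0.007286 ⇒ Q>K, reverse
Step 1:
                  X         D
  Initial   0.01298     2.911
  Change      5.396    -2.698
  Equil       5.409    0.2131
  solve Keq expr → x = -2.698; check Q = 0.007286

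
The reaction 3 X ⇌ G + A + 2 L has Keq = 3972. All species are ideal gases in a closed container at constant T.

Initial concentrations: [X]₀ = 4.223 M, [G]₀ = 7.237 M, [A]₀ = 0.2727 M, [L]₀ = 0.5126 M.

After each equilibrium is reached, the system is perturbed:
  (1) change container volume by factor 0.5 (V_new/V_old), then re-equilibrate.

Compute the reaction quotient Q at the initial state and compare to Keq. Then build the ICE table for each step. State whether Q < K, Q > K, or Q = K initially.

Q₀ = 0.006886 vs Keq = 3972 ⇒ Q<K, forward
Step 1:
                  X         G         A         L
  I           4.223     7.237    0.2727    0.5126
  C          -3.903     1.301     1.301     2.602
  E          0.3201     8.538     1.574     3.115
  solve Keq expr → x = 1.301; check Q = 3972
Then change container volume by factor 0.5 (V_new/V_old).
Step 2:
                  X         G         A         L
  I          0.6403     17.08     3.147     6.229
  C          0.1525  -0.05084  -0.05084   -0.1017
  E          0.7928     17.03     3.096     6.127
  solve Keq expr → x = -0.05084; check Q = 3972

Q₀ = 0.006886; Q < K (proceeds forward)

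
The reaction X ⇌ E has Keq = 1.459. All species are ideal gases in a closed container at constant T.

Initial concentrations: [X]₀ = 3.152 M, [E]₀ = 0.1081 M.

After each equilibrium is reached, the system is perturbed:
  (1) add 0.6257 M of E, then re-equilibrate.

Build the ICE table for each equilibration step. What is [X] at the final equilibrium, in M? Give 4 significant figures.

Q₀ = 0.0343 vs Keq = 1.459 ⇒ Q<K, forward
Step 1:
                  X         E
  I           3.152    0.1081
  C          -1.826     1.826
  E           1.326     1.934
  solve Keq expr → x = 1.826; check Q = 1.459
Then add 0.6257 M of E.
Step 2:
                  X         E
  I           1.326      2.56
  C          0.2545   -0.2545
  E            1.58     2.306
  solve Keq expr → x = -0.2545; check Q = 1.459

[X]_eq = 1.58 M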